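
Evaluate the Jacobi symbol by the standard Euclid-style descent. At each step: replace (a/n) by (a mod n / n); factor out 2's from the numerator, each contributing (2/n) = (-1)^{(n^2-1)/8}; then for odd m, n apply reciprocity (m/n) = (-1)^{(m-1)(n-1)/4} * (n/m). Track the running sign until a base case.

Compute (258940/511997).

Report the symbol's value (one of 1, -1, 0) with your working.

258940 = 2^2·64735; (2/511997) = -1 since 511997 mod 8 = 5, so (258940/511997) = (-1)^2·(64735/511997); sign now +1
reciprocity: (64735/511997) = +1·(511997/64735) since 64735 mod 4 = 3, 511997 mod 4 = 1; sign now +1
(511997/64735) = (58852/64735)   [reduce mod 64735]
58852 = 2^2·14713; (2/64735) = +1 since 64735 mod 8 = 7, so (58852/64735) = (+1)^2·(14713/64735); sign now +1
reciprocity: (14713/64735) = +1·(64735/14713) since 14713 mod 4 = 1, 64735 mod 4 = 3; sign now +1
(64735/14713) = (5883/14713)   [reduce mod 14713]
reciprocity: (5883/14713) = +1·(14713/5883) since 5883 mod 4 = 3, 14713 mod 4 = 1; sign now +1
(14713/5883) = (2947/5883)   [reduce mod 5883]
reciprocity: (2947/5883) = -1·(5883/2947) since 2947 mod 4 = 3, 5883 mod 4 = 3; sign now -1
(5883/2947) = (2936/2947)   [reduce mod 2947]
2936 = 2^3·367; (2/2947) = -1 since 2947 mod 8 = 3, so (2936/2947) = (-1)^3·(367/2947); sign now +1
reciprocity: (367/2947) = -1·(2947/367) since 367 mod 4 = 3, 2947 mod 4 = 3; sign now -1
(2947/367) = (11/367)   [reduce mod 367]
reciprocity: (11/367) = -1·(367/11) since 11 mod 4 = 3, 367 mod 4 = 3; sign now +1
(367/11) = (4/11)   [reduce mod 11]
4 = 2^2·1; (2/11) = -1 since 11 mod 8 = 3, so (4/11) = (-1)^2·(1/11); sign now +1
(1/11) = 1; final value = sign = +1

1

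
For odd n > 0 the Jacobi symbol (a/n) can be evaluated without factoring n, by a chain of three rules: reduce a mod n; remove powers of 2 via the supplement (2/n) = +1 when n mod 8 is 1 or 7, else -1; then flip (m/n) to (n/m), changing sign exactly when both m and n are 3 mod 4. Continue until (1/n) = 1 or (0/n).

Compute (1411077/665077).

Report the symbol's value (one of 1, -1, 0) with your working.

1

(1411077/665077): 1411077 mod 665077 = 80923, so (1411077/665077) = (80923/665077)
flip (80923/665077) -> (665077/80923): both odd, 80923 mod 4 = 3, 665077 mod 4 = 1, so the flip contributes +1; sign now +1
(665077/80923): 665077 mod 80923 = 17693, so (665077/80923) = (17693/80923)
flip (17693/80923) -> (80923/17693): both odd, 17693 mod 4 = 1, 80923 mod 4 = 3, so the flip contributes +1; sign now +1
(80923/17693): 80923 mod 17693 = 10151, so (80923/17693) = (10151/17693)
flip (10151/17693) -> (17693/10151): both odd, 10151 mod 4 = 3, 17693 mod 4 = 1, so the flip contributes +1; sign now +1
(17693/10151): 17693 mod 10151 = 7542, so (17693/10151) = (7542/10151)
factor out 2^1: 7542 = 2^1·3771; with 10151 mod 8 = 7, (2/10151) = +1; sign now +1; continue with (3771/10151)
flip (3771/10151) -> (10151/3771): both odd, 3771 mod 4 = 3, 10151 mod 4 = 3, so the flip contributes -1; sign now -1
(10151/3771): 10151 mod 3771 = 2609, so (10151/3771) = (2609/3771)
flip (2609/3771) -> (3771/2609): both odd, 2609 mod 4 = 1, 3771 mod 4 = 3, so the flip contributes +1; sign now -1
(3771/2609): 3771 mod 2609 = 1162, so (3771/2609) = (1162/2609)
factor out 2^1: 1162 = 2^1·581; with 2609 mod 8 = 1, (2/2609) = +1; sign now -1; continue with (581/2609)
flip (581/2609) -> (2609/581): both odd, 581 mod 4 = 1, 2609 mod 4 = 1, so the flip contributes +1; sign now -1
(2609/581): 2609 mod 581 = 285, so (2609/581) = (285/581)
flip (285/581) -> (581/285): both odd, 285 mod 4 = 1, 581 mod 4 = 1, so the flip contributes +1; sign now -1
(581/285): 581 mod 285 = 11, so (581/285) = (11/285)
flip (11/285) -> (285/11): both odd, 11 mod 4 = 3, 285 mod 4 = 1, so the flip contributes +1; sign now -1
(285/11): 285 mod 11 = 10, so (285/11) = (10/11)
factor out 2^1: 10 = 2^1·5; with 11 mod 8 = 3, (2/11) = -1; sign now +1; continue with (5/11)
flip (5/11) -> (11/5): both odd, 5 mod 4 = 1, 11 mod 4 = 3, so the flip contributes +1; sign now +1
(11/5): 11 mod 5 = 1, so (11/5) = (1/5)
reached (1/5) = 1, so the symbol is +1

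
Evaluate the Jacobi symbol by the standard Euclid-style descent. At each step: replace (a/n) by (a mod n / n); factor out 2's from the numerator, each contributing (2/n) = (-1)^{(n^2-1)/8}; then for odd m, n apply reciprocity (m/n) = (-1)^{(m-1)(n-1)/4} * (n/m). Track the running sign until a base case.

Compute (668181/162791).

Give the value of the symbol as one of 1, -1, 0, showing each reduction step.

(668181/162791): 668181 mod 162791 = 17017, so (668181/162791) = (17017/162791)
flip (17017/162791) -> (162791/17017): both odd, 17017 mod 4 = 1, 162791 mod 4 = 3, so the flip contributes +1; sign now +1
(162791/17017): 162791 mod 17017 = 9638, so (162791/17017) = (9638/17017)
factor out 2^1: 9638 = 2^1·4819; with 17017 mod 8 = 1, (2/17017) = +1; sign now +1; continue with (4819/17017)
flip (4819/17017) -> (17017/4819): both odd, 4819 mod 4 = 3, 17017 mod 4 = 1, so the flip contributes +1; sign now +1
(17017/4819): 17017 mod 4819 = 2560, so (17017/4819) = (2560/4819)
factor out 2^9: 2560 = 2^9·5; with 4819 mod 8 = 3, (2/4819) = -1; sign now -1; continue with (5/4819)
flip (5/4819) -> (4819/5): both odd, 5 mod 4 = 1, 4819 mod 4 = 3, so the flip contributes +1; sign now -1
(4819/5): 4819 mod 5 = 4, so (4819/5) = (4/5)
factor out 2^2: 4 = 2^2·1; with 5 mod 8 = 5, (2/5) = -1; sign now -1; continue with (1/5)
reached (1/5) = 1, so the symbol is -1

-1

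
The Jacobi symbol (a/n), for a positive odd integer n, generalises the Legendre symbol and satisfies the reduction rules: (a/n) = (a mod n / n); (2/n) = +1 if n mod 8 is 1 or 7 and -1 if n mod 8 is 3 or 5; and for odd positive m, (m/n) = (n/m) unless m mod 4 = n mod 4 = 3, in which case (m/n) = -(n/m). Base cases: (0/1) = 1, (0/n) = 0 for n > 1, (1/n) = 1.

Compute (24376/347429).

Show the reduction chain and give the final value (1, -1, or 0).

factor out 2^3: 24376 = 2^3·3047; with 347429 mod 8 = 5, (2/347429) = -1; sign now -1; continue with (3047/347429)
flip (3047/347429) -> (347429/3047): both odd, 3047 mod 4 = 3, 347429 mod 4 = 1, so the flip contributes +1; sign now -1
(347429/3047): 347429 mod 3047 = 71, so (347429/3047) = (71/3047)
flip (71/3047) -> (3047/71): both odd, 71 mod 4 = 3, 3047 mod 4 = 3, so the flip contributes -1; sign now +1
(3047/71): 3047 mod 71 = 65, so (3047/71) = (65/71)
flip (65/71) -> (71/65): both odd, 65 mod 4 = 1, 71 mod 4 = 3, so the flip contributes +1; sign now +1
(71/65): 71 mod 65 = 6, so (71/65) = (6/65)
factor out 2^1: 6 = 2^1·3; with 65 mod 8 = 1, (2/65) = +1; sign now +1; continue with (3/65)
flip (3/65) -> (65/3): both odd, 3 mod 4 = 3, 65 mod 4 = 1, so the flip contributes +1; sign now +1
(65/3): 65 mod 3 = 2, so (65/3) = (2/3)
factor out 2^1: 2 = 2^1·1; with 3 mod 8 = 3, (2/3) = -1; sign now -1; continue with (1/3)
reached (1/3) = 1, so the symbol is -1

-1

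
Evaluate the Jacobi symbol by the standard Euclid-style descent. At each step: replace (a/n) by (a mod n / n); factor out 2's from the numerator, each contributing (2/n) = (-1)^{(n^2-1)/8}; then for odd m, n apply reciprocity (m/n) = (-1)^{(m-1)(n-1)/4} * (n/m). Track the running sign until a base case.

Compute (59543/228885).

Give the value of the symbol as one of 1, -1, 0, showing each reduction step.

flip (59543/228885) -> (228885/59543): both odd, 59543 mod 4 = 3, 228885 mod 4 = 1, so the flip contributes +1; sign now +1
(228885/59543): 228885 mod 59543 = 50256, so (228885/59543) = (50256/59543)
factor out 2^4: 50256 = 2^4·3141; with 59543 mod 8 = 7, (2/59543) = +1; sign now +1; continue with (3141/59543)
flip (3141/59543) -> (59543/3141): both odd, 3141 mod 4 = 1, 59543 mod 4 = 3, so the flip contributes +1; sign now +1
(59543/3141): 59543 mod 3141 = 3005, so (59543/3141) = (3005/3141)
flip (3005/3141) -> (3141/3005): both odd, 3005 mod 4 = 1, 3141 mod 4 = 1, so the flip contributes +1; sign now +1
(3141/3005): 3141 mod 3005 = 136, so (3141/3005) = (136/3005)
factor out 2^3: 136 = 2^3·17; with 3005 mod 8 = 5, (2/3005) = -1; sign now -1; continue with (17/3005)
flip (17/3005) -> (3005/17): both odd, 17 mod 4 = 1, 3005 mod 4 = 1, so the flip contributes +1; sign now -1
(3005/17): 3005 mod 17 = 13, so (3005/17) = (13/17)
flip (13/17) -> (17/13): both odd, 13 mod 4 = 1, 17 mod 4 = 1, so the flip contributes +1; sign now -1
(17/13): 17 mod 13 = 4, so (17/13) = (4/13)
factor out 2^2: 4 = 2^2·1; with 13 mod 8 = 5, (2/13) = -1; sign now -1; continue with (1/13)
reached (1/13) = 1, so the symbol is -1

-1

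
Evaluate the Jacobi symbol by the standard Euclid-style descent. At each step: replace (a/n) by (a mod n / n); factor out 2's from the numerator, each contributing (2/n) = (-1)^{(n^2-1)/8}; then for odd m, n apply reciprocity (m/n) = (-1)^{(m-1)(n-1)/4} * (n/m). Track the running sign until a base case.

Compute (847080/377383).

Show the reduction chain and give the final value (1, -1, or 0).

(847080/377383) = (92314/377383)   [reduce mod 377383]
92314 = 2^1·46157; (2/377383) = +1 since 377383 mod 8 = 7, so (92314/377383) = (+1)^1·(46157/377383); sign now +1
reciprocity: (46157/377383) = +1·(377383/46157) since 46157 mod 4 = 1, 377383 mod 4 = 3; sign now +1
(377383/46157) = (8127/46157)   [reduce mod 46157]
reciprocity: (8127/46157) = +1·(46157/8127) since 8127 mod 4 = 3, 46157 mod 4 = 1; sign now +1
(46157/8127) = (5522/8127)   [reduce mod 8127]
5522 = 2^1·2761; (2/8127) = +1 since 8127 mod 8 = 7, so (5522/8127) = (+1)^1·(2761/8127); sign now +1
reciprocity: (2761/8127) = +1·(8127/2761) since 2761 mod 4 = 1, 8127 mod 4 = 3; sign now +1
(8127/2761) = (2605/2761)   [reduce mod 2761]
reciprocity: (2605/2761) = +1·(2761/2605) since 2605 mod 4 = 1, 2761 mod 4 = 1; sign now +1
(2761/2605) = (156/2605)   [reduce mod 2605]
156 = 2^2·39; (2/2605) = -1 since 2605 mod 8 = 5, so (156/2605) = (-1)^2·(39/2605); sign now +1
reciprocity: (39/2605) = +1·(2605/39) since 39 mod 4 = 3, 2605 mod 4 = 1; sign now +1
(2605/39) = (31/39)   [reduce mod 39]
reciprocity: (31/39) = -1·(39/31) since 31 mod 4 = 3, 39 mod 4 = 3; sign now -1
(39/31) = (8/31)   [reduce mod 31]
8 = 2^3·1; (2/31) = +1 since 31 mod 8 = 7, so (8/31) = (+1)^3·(1/31); sign now -1
(1/31) = 1; final value = sign = -1

-1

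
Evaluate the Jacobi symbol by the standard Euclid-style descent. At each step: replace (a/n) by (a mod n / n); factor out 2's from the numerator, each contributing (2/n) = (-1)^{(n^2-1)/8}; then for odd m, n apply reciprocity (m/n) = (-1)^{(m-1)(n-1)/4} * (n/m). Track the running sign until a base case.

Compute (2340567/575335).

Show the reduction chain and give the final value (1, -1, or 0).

(2340567/575335) = (39227/575335)   [reduce mod 575335]
reciprocity: (39227/575335) = -1·(575335/39227) since 39227 mod 4 = 3, 575335 mod 4 = 3; sign now -1
(575335/39227) = (26157/39227)   [reduce mod 39227]
reciprocity: (26157/39227) = +1·(39227/26157) since 26157 mod 4 = 1, 39227 mod 4 = 3; sign now -1
(39227/26157) = (13070/26157)   [reduce mod 26157]
13070 = 2^1·6535; (2/26157) = -1 since 26157 mod 8 = 5, so (13070/26157) = (-1)^1·(6535/26157); sign now +1
reciprocity: (6535/26157) = +1·(26157/6535) since 6535 mod 4 = 3, 26157 mod 4 = 1; sign now +1
(26157/6535) = (17/6535)   [reduce mod 6535]
reciprocity: (17/6535) = +1·(6535/17) since 17 mod 4 = 1, 6535 mod 4 = 3; sign now +1
(6535/17) = (7/17)   [reduce mod 17]
reciprocity: (7/17) = +1·(17/7) since 7 mod 4 = 3, 17 mod 4 = 1; sign now +1
(17/7) = (3/7)   [reduce mod 7]
reciprocity: (3/7) = -1·(7/3) since 3 mod 4 = 3, 7 mod 4 = 3; sign now -1
(7/3) = (1/3)   [reduce mod 3]
(1/3) = 1; final value = sign = -1

-1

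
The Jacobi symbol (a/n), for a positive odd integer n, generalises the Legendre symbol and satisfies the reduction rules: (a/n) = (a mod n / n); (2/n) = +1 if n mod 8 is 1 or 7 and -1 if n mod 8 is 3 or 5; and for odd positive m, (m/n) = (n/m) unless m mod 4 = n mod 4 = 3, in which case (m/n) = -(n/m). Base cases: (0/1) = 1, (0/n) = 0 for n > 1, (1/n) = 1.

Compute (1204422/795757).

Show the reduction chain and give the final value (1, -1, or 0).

(1204422/795757): 1204422 mod 795757 = 408665, so (1204422/795757) = (408665/795757)
flip (408665/795757) -> (795757/408665): both odd, 408665 mod 4 = 1, 795757 mod 4 = 1, so the flip contributes +1; sign now +1
(795757/408665): 795757 mod 408665 = 387092, so (795757/408665) = (387092/408665)
factor out 2^2: 387092 = 2^2·96773; with 408665 mod 8 = 1, (2/408665) = +1; sign now +1; continue with (96773/408665)
flip (96773/408665) -> (408665/96773): both odd, 96773 mod 4 = 1, 408665 mod 4 = 1, so the flip contributes +1; sign now +1
(408665/96773): 408665 mod 96773 = 21573, so (408665/96773) = (21573/96773)
flip (21573/96773) -> (96773/21573): both odd, 21573 mod 4 = 1, 96773 mod 4 = 1, so the flip contributes +1; sign now +1
(96773/21573): 96773 mod 21573 = 10481, so (96773/21573) = (10481/21573)
flip (10481/21573) -> (21573/10481): both odd, 10481 mod 4 = 1, 21573 mod 4 = 1, so the flip contributes +1; sign now +1
(21573/10481): 21573 mod 10481 = 611, so (21573/10481) = (611/10481)
flip (611/10481) -> (10481/611): both odd, 611 mod 4 = 3, 10481 mod 4 = 1, so the flip contributes +1; sign now +1
(10481/611): 10481 mod 611 = 94, so (10481/611) = (94/611)
factor out 2^1: 94 = 2^1·47; with 611 mod 8 = 3, (2/611) = -1; sign now -1; continue with (47/611)
flip (47/611) -> (611/47): both odd, 47 mod 4 = 3, 611 mod 4 = 3, so the flip contributes -1; sign now +1
(611/47): 611 mod 47 = 0, so (611/47) = (0/47)
reached (0/47); gcd(a, n) > 1, so (0/47) = 0 and the symbol is 0

0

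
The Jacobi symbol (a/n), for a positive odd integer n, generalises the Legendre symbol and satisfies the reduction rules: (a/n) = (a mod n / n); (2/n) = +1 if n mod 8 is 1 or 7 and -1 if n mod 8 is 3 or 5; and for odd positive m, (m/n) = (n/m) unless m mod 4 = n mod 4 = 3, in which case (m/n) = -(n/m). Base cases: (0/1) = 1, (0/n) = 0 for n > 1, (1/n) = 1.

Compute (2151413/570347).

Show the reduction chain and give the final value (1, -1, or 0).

(2151413/570347) = (440372/570347)   [reduce mod 570347]
440372 = 2^2·110093; (2/570347) = -1 since 570347 mod 8 = 3, so (440372/570347) = (-1)^2·(110093/570347); sign now +1
reciprocity: (110093/570347) = +1·(570347/110093) since 110093 mod 4 = 1, 570347 mod 4 = 3; sign now +1
(570347/110093) = (19882/110093)   [reduce mod 110093]
19882 = 2^1·9941; (2/110093) = -1 since 110093 mod 8 = 5, so (19882/110093) = (-1)^1·(9941/110093); sign now -1
reciprocity: (9941/110093) = +1·(110093/9941) since 9941 mod 4 = 1, 110093 mod 4 = 1; sign now -1
(110093/9941) = (742/9941)   [reduce mod 9941]
742 = 2^1·371; (2/9941) = -1 since 9941 mod 8 = 5, so (742/9941) = (-1)^1·(371/9941); sign now +1
reciprocity: (371/9941) = +1·(9941/371) since 371 mod 4 = 3, 9941 mod 4 = 1; sign now +1
(9941/371) = (295/371)   [reduce mod 371]
reciprocity: (295/371) = -1·(371/295) since 295 mod 4 = 3, 371 mod 4 = 3; sign now -1
(371/295) = (76/295)   [reduce mod 295]
76 = 2^2·19; (2/295) = +1 since 295 mod 8 = 7, so (76/295) = (+1)^2·(19/295); sign now -1
reciprocity: (19/295) = -1·(295/19) since 19 mod 4 = 3, 295 mod 4 = 3; sign now +1
(295/19) = (10/19)   [reduce mod 19]
10 = 2^1·5; (2/19) = -1 since 19 mod 8 = 3, so (10/19) = (-1)^1·(5/19); sign now -1
reciprocity: (5/19) = +1·(19/5) since 5 mod 4 = 1, 19 mod 4 = 3; sign now -1
(19/5) = (4/5)   [reduce mod 5]
4 = 2^2·1; (2/5) = -1 since 5 mod 8 = 5, so (4/5) = (-1)^2·(1/5); sign now -1
(1/5) = 1; final value = sign = -1

-1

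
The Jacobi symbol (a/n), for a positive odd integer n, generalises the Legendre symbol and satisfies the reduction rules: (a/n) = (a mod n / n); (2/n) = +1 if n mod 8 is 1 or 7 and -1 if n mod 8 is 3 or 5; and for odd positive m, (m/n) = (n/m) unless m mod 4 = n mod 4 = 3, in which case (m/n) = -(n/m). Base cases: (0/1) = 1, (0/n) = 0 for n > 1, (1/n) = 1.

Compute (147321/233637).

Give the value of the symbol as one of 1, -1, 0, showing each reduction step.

flip (147321/233637) -> (233637/147321): both odd, 147321 mod 4 = 1, 233637 mod 4 = 1, so the flip contributes +1; sign now +1
(233637/147321): 233637 mod 147321 = 86316, so (233637/147321) = (86316/147321)
factor out 2^2: 86316 = 2^2·21579; with 147321 mod 8 = 1, (2/147321) = +1; sign now +1; continue with (21579/147321)
flip (21579/147321) -> (147321/21579): both odd, 21579 mod 4 = 3, 147321 mod 4 = 1, so the flip contributes +1; sign now +1
(147321/21579): 147321 mod 21579 = 17847, so (147321/21579) = (17847/21579)
flip (17847/21579) -> (21579/17847): both odd, 17847 mod 4 = 3, 21579 mod 4 = 3, so the flip contributes -1; sign now -1
(21579/17847): 21579 mod 17847 = 3732, so (21579/17847) = (3732/17847)
factor out 2^2: 3732 = 2^2·933; with 17847 mod 8 = 7, (2/17847) = +1; sign now -1; continue with (933/17847)
flip (933/17847) -> (17847/933): both odd, 933 mod 4 = 1, 17847 mod 4 = 3, so the flip contributes +1; sign now -1
(17847/933): 17847 mod 933 = 120, so (17847/933) = (120/933)
factor out 2^3: 120 = 2^3·15; with 933 mod 8 = 5, (2/933) = -1; sign now +1; continue with (15/933)
flip (15/933) -> (933/15): both odd, 15 mod 4 = 3, 933 mod 4 = 1, so the flip contributes +1; sign now +1
(933/15): 933 mod 15 = 3, so (933/15) = (3/15)
flip (3/15) -> (15/3): both odd, 3 mod 4 = 3, 15 mod 4 = 3, so the flip contributes -1; sign now -1
(15/3): 15 mod 3 = 0, so (15/3) = (0/3)
reached (0/3); gcd(a, n) > 1, so (0/3) = 0 and the symbol is 0

0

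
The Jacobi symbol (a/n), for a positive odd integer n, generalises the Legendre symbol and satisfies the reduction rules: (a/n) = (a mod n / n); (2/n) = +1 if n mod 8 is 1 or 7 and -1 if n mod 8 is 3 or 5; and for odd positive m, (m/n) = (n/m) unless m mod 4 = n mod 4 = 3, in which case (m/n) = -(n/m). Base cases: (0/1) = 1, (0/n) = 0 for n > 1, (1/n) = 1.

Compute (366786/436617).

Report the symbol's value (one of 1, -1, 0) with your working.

0

366786 = 2^1·183393; (2/436617) = +1 since 436617 mod 8 = 1, so (366786/436617) = (+1)^1·(183393/436617); sign now +1
reciprocity: (183393/436617) = +1·(436617/183393) since 183393 mod 4 = 1, 436617 mod 4 = 1; sign now +1
(436617/183393) = (69831/183393)   [reduce mod 183393]
reciprocity: (69831/183393) = +1·(183393/69831) since 69831 mod 4 = 3, 183393 mod 4 = 1; sign now +1
(183393/69831) = (43731/69831)   [reduce mod 69831]
reciprocity: (43731/69831) = -1·(69831/43731) since 43731 mod 4 = 3, 69831 mod 4 = 3; sign now -1
(69831/43731) = (26100/43731)   [reduce mod 43731]
26100 = 2^2·6525; (2/43731) = -1 since 43731 mod 8 = 3, so (26100/43731) = (-1)^2·(6525/43731); sign now -1
reciprocity: (6525/43731) = +1·(43731/6525) since 6525 mod 4 = 1, 43731 mod 4 = 3; sign now -1
(43731/6525) = (4581/6525)   [reduce mod 6525]
reciprocity: (4581/6525) = +1·(6525/4581) since 4581 mod 4 = 1, 6525 mod 4 = 1; sign now -1
(6525/4581) = (1944/4581)   [reduce mod 4581]
1944 = 2^3·243; (2/4581) = -1 since 4581 mod 8 = 5, so (1944/4581) = (-1)^3·(243/4581); sign now +1
reciprocity: (243/4581) = +1·(4581/243) since 243 mod 4 = 3, 4581 mod 4 = 1; sign now +1
(4581/243) = (207/243)   [reduce mod 243]
reciprocity: (207/243) = -1·(243/207) since 207 mod 4 = 3, 243 mod 4 = 3; sign now -1
(243/207) = (36/207)   [reduce mod 207]
36 = 2^2·9; (2/207) = +1 since 207 mod 8 = 7, so (36/207) = (+1)^2·(9/207); sign now -1
reciprocity: (9/207) = +1·(207/9) since 9 mod 4 = 1, 207 mod 4 = 3; sign now -1
(207/9) = (0/9)   [reduce mod 9]
(0/9) = 0   [gcd(a, n) > 1]; final value = 0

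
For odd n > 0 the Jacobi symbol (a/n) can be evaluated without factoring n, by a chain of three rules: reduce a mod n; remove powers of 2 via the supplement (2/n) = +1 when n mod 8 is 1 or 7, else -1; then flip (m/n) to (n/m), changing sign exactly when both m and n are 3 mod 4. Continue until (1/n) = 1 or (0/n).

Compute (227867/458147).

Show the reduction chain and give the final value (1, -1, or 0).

flip (227867/458147) -> (458147/227867): both odd, 227867 mod 4 = 3, 458147 mod 4 = 3, so the flip contributes -1; sign now -1
(458147/227867): 458147 mod 227867 = 2413, so (458147/227867) = (2413/227867)
flip (2413/227867) -> (227867/2413): both odd, 2413 mod 4 = 1, 227867 mod 4 = 3, so the flip contributes +1; sign now -1
(227867/2413): 227867 mod 2413 = 1045, so (227867/2413) = (1045/2413)
flip (1045/2413) -> (2413/1045): both odd, 1045 mod 4 = 1, 2413 mod 4 = 1, so the flip contributes +1; sign now -1
(2413/1045): 2413 mod 1045 = 323, so (2413/1045) = (323/1045)
flip (323/1045) -> (1045/323): both odd, 323 mod 4 = 3, 1045 mod 4 = 1, so the flip contributes +1; sign now -1
(1045/323): 1045 mod 323 = 76, so (1045/323) = (76/323)
factor out 2^2: 76 = 2^2·19; with 323 mod 8 = 3, (2/323) = -1; sign now -1; continue with (19/323)
flip (19/323) -> (323/19): both odd, 19 mod 4 = 3, 323 mod 4 = 3, so the flip contributes -1; sign now +1
(323/19): 323 mod 19 = 0, so (323/19) = (0/19)
reached (0/19); gcd(a, n) > 1, so (0/19) = 0 and the symbol is 0

0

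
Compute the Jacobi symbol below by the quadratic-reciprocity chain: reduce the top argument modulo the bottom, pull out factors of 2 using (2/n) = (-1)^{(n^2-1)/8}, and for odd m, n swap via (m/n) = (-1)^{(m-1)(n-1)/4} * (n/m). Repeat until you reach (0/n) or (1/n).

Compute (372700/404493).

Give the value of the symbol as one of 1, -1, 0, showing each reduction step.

372700 = 2^2·93175; (2/404493) = -1 since 404493 mod 8 = 5, so (372700/404493) = (-1)^2·(93175/404493); sign now +1
reciprocity: (93175/404493) = +1·(404493/93175) since 93175 mod 4 = 3, 404493 mod 4 = 1; sign now +1
(404493/93175) = (31793/93175)   [reduce mod 93175]
reciprocity: (31793/93175) = +1·(93175/31793) since 31793 mod 4 = 1, 93175 mod 4 = 3; sign now +1
(93175/31793) = (29589/31793)   [reduce mod 31793]
reciprocity: (29589/31793) = +1·(31793/29589) since 29589 mod 4 = 1, 31793 mod 4 = 1; sign now +1
(31793/29589) = (2204/29589)   [reduce mod 29589]
2204 = 2^2·551; (2/29589) = -1 since 29589 mod 8 = 5, so (2204/29589) = (-1)^2·(551/29589); sign now +1
reciprocity: (551/29589) = +1·(29589/551) since 551 mod 4 = 3, 29589 mod 4 = 1; sign now +1
(29589/551) = (386/551)   [reduce mod 551]
386 = 2^1·193; (2/551) = +1 since 551 mod 8 = 7, so (386/551) = (+1)^1·(193/551); sign now +1
reciprocity: (193/551) = +1·(551/193) since 193 mod 4 = 1, 551 mod 4 = 3; sign now +1
(551/193) = (165/193)   [reduce mod 193]
reciprocity: (165/193) = +1·(193/165) since 165 mod 4 = 1, 193 mod 4 = 1; sign now +1
(193/165) = (28/165)   [reduce mod 165]
28 = 2^2·7; (2/165) = -1 since 165 mod 8 = 5, so (28/165) = (-1)^2·(7/165); sign now +1
reciprocity: (7/165) = +1·(165/7) since 7 mod 4 = 3, 165 mod 4 = 1; sign now +1
(165/7) = (4/7)   [reduce mod 7]
4 = 2^2·1; (2/7) = +1 since 7 mod 8 = 7, so (4/7) = (+1)^2·(1/7); sign now +1
(1/7) = 1; final value = sign = +1

1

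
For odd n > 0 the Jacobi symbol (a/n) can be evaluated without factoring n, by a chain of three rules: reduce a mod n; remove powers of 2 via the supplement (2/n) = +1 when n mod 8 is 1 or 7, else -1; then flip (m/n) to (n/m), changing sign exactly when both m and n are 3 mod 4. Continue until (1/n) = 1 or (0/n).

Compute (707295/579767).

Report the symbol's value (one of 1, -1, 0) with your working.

1

(707295/579767): 707295 mod 579767 = 127528, so (707295/579767) = (127528/579767)
factor out 2^3: 127528 = 2^3·15941; with 579767 mod 8 = 7, (2/579767) = +1; sign now +1; continue with (15941/579767)
flip (15941/579767) -> (579767/15941): both odd, 15941 mod 4 = 1, 579767 mod 4 = 3, so the flip contributes +1; sign now +1
(579767/15941): 579767 mod 15941 = 5891, so (579767/15941) = (5891/15941)
flip (5891/15941) -> (15941/5891): both odd, 5891 mod 4 = 3, 15941 mod 4 = 1, so the flip contributes +1; sign now +1
(15941/5891): 15941 mod 5891 = 4159, so (15941/5891) = (4159/5891)
flip (4159/5891) -> (5891/4159): both odd, 4159 mod 4 = 3, 5891 mod 4 = 3, so the flip contributes -1; sign now -1
(5891/4159): 5891 mod 4159 = 1732, so (5891/4159) = (1732/4159)
factor out 2^2: 1732 = 2^2·433; with 4159 mod 8 = 7, (2/4159) = +1; sign now -1; continue with (433/4159)
flip (433/4159) -> (4159/433): both odd, 433 mod 4 = 1, 4159 mod 4 = 3, so the flip contributes +1; sign now -1
(4159/433): 4159 mod 433 = 262, so (4159/433) = (262/433)
factor out 2^1: 262 = 2^1·131; with 433 mod 8 = 1, (2/433) = +1; sign now -1; continue with (131/433)
flip (131/433) -> (433/131): both odd, 131 mod 4 = 3, 433 mod 4 = 1, so the flip contributes +1; sign now -1
(433/131): 433 mod 131 = 40, so (433/131) = (40/131)
factor out 2^3: 40 = 2^3·5; with 131 mod 8 = 3, (2/131) = -1; sign now +1; continue with (5/131)
flip (5/131) -> (131/5): both odd, 5 mod 4 = 1, 131 mod 4 = 3, so the flip contributes +1; sign now +1
(131/5): 131 mod 5 = 1, so (131/5) = (1/5)
reached (1/5) = 1, so the symbol is +1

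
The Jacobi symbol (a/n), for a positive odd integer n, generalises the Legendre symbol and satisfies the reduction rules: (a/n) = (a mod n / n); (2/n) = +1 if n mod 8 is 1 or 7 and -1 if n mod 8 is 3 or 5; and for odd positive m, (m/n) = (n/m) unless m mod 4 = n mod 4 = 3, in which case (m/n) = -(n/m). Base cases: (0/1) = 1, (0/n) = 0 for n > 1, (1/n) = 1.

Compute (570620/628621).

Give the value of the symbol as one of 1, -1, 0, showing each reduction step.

570620 = 2^2·142655; (2/628621) = -1 since 628621 mod 8 = 5, so (570620/628621) = (-1)^2·(142655/628621); sign now +1
reciprocity: (142655/628621) = +1·(628621/142655) since 142655 mod 4 = 3, 628621 mod 4 = 1; sign now +1
(628621/142655) = (58001/142655)   [reduce mod 142655]
reciprocity: (58001/142655) = +1·(142655/58001) since 58001 mod 4 = 1, 142655 mod 4 = 3; sign now +1
(142655/58001) = (26653/58001)   [reduce mod 58001]
reciprocity: (26653/58001) = +1·(58001/26653) since 26653 mod 4 = 1, 58001 mod 4 = 1; sign now +1
(58001/26653) = (4695/26653)   [reduce mod 26653]
reciprocity: (4695/26653) = +1·(26653/4695) since 4695 mod 4 = 3, 26653 mod 4 = 1; sign now +1
(26653/4695) = (3178/4695)   [reduce mod 4695]
3178 = 2^1·1589; (2/4695) = +1 since 4695 mod 8 = 7, so (3178/4695) = (+1)^1·(1589/4695); sign now +1
reciprocity: (1589/4695) = +1·(4695/1589) since 1589 mod 4 = 1, 4695 mod 4 = 3; sign now +1
(4695/1589) = (1517/1589)   [reduce mod 1589]
reciprocity: (1517/1589) = +1·(1589/1517) since 1517 mod 4 = 1, 1589 mod 4 = 1; sign now +1
(1589/1517) = (72/1517)   [reduce mod 1517]
72 = 2^3·9; (2/1517) = -1 since 1517 mod 8 = 5, so (72/1517) = (-1)^3·(9/1517); sign now -1
reciprocity: (9/1517) = +1·(1517/9) since 9 mod 4 = 1, 1517 mod 4 = 1; sign now -1
(1517/9) = (5/9)   [reduce mod 9]
reciprocity: (5/9) = +1·(9/5) since 5 mod 4 = 1, 9 mod 4 = 1; sign now -1
(9/5) = (4/5)   [reduce mod 5]
4 = 2^2·1; (2/5) = -1 since 5 mod 8 = 5, so (4/5) = (-1)^2·(1/5); sign now -1
(1/5) = 1; final value = sign = -1

-1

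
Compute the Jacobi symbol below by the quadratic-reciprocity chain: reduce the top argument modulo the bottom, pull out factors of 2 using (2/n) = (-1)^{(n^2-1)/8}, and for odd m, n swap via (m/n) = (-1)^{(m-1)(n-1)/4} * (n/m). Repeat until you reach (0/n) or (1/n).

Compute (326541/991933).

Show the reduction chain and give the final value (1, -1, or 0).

1

reciprocity: (326541/991933) = +1·(991933/326541) since 326541 mod 4 = 1, 991933 mod 4 = 1; sign now +1
(991933/326541) = (12310/326541)   [reduce mod 326541]
12310 = 2^1·6155; (2/326541) = -1 since 326541 mod 8 = 5, so (12310/326541) = (-1)^1·(6155/326541); sign now -1
reciprocity: (6155/326541) = +1·(326541/6155) since 6155 mod 4 = 3, 326541 mod 4 = 1; sign now -1
(326541/6155) = (326/6155)   [reduce mod 6155]
326 = 2^1·163; (2/6155) = -1 since 6155 mod 8 = 3, so (326/6155) = (-1)^1·(163/6155); sign now +1
reciprocity: (163/6155) = -1·(6155/163) since 163 mod 4 = 3, 6155 mod 4 = 3; sign now -1
(6155/163) = (124/163)   [reduce mod 163]
124 = 2^2·31; (2/163) = -1 since 163 mod 8 = 3, so (124/163) = (-1)^2·(31/163); sign now -1
reciprocity: (31/163) = -1·(163/31) since 31 mod 4 = 3, 163 mod 4 = 3; sign now +1
(163/31) = (8/31)   [reduce mod 31]
8 = 2^3·1; (2/31) = +1 since 31 mod 8 = 7, so (8/31) = (+1)^3·(1/31); sign now +1
(1/31) = 1; final value = sign = +1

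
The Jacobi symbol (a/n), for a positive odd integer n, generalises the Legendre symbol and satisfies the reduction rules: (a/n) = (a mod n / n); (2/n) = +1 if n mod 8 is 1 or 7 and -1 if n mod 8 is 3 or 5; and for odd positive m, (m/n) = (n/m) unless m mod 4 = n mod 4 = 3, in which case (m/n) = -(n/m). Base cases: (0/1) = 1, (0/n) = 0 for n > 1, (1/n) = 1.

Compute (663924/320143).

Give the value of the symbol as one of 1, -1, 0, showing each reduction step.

(663924/320143) = (23638/320143)   [reduce mod 320143]
23638 = 2^1·11819; (2/320143) = +1 since 320143 mod 8 = 7, so (23638/320143) = (+1)^1·(11819/320143); sign now +1
reciprocity: (11819/320143) = -1·(320143/11819) since 11819 mod 4 = 3, 320143 mod 4 = 3; sign now -1
(320143/11819) = (1030/11819)   [reduce mod 11819]
1030 = 2^1·515; (2/11819) = -1 since 11819 mod 8 = 3, so (1030/11819) = (-1)^1·(515/11819); sign now +1
reciprocity: (515/11819) = -1·(11819/515) since 515 mod 4 = 3, 11819 mod 4 = 3; sign now -1
(11819/515) = (489/515)   [reduce mod 515]
reciprocity: (489/515) = +1·(515/489) since 489 mod 4 = 1, 515 mod 4 = 3; sign now -1
(515/489) = (26/489)   [reduce mod 489]
26 = 2^1·13; (2/489) = +1 since 489 mod 8 = 1, so (26/489) = (+1)^1·(13/489); sign now -1
reciprocity: (13/489) = +1·(489/13) since 13 mod 4 = 1, 489 mod 4 = 1; sign now -1
(489/13) = (8/13)   [reduce mod 13]
8 = 2^3·1; (2/13) = -1 since 13 mod 8 = 5, so (8/13) = (-1)^3·(1/13); sign now +1
(1/13) = 1; final value = sign = +1

1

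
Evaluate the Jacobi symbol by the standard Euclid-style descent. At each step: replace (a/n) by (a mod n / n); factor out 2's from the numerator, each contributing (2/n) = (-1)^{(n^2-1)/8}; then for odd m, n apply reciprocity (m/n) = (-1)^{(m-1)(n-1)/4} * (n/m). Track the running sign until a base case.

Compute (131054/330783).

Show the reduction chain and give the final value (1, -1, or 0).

131054 = 2^1·65527; (2/330783) = +1 since 330783 mod 8 = 7, so (131054/330783) = (+1)^1·(65527/330783); sign now +1
reciprocity: (65527/330783) = -1·(330783/65527) since 65527 mod 4 = 3, 330783 mod 4 = 3; sign now -1
(330783/65527) = (3148/65527)   [reduce mod 65527]
3148 = 2^2·787; (2/65527) = +1 since 65527 mod 8 = 7, so (3148/65527) = (+1)^2·(787/65527); sign now -1
reciprocity: (787/65527) = -1·(65527/787) since 787 mod 4 = 3, 65527 mod 4 = 3; sign now +1
(65527/787) = (206/787)   [reduce mod 787]
206 = 2^1·103; (2/787) = -1 since 787 mod 8 = 3, so (206/787) = (-1)^1·(103/787); sign now -1
reciprocity: (103/787) = -1·(787/103) since 103 mod 4 = 3, 787 mod 4 = 3; sign now +1
(787/103) = (66/103)   [reduce mod 103]
66 = 2^1·33; (2/103) = +1 since 103 mod 8 = 7, so (66/103) = (+1)^1·(33/103); sign now +1
reciprocity: (33/103) = +1·(103/33) since 33 mod 4 = 1, 103 mod 4 = 3; sign now +1
(103/33) = (4/33)   [reduce mod 33]
4 = 2^2·1; (2/33) = +1 since 33 mod 8 = 1, so (4/33) = (+1)^2·(1/33); sign now +1
(1/33) = 1; final value = sign = +1

1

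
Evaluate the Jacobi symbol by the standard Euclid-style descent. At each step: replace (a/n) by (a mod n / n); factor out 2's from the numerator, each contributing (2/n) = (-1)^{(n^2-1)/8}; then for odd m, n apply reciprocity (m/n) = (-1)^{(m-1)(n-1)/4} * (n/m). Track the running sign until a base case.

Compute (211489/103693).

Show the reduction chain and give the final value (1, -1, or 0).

(211489/103693): 211489 mod 103693 = 4103, so (211489/103693) = (4103/103693)
flip (4103/103693) -> (103693/4103): both odd, 4103 mod 4 = 3, 103693 mod 4 = 1, so the flip contributes +1; sign now +1
(103693/4103): 103693 mod 4103 = 1118, so (103693/4103) = (1118/4103)
factor out 2^1: 1118 = 2^1·559; with 4103 mod 8 = 7, (2/4103) = +1; sign now +1; continue with (559/4103)
flip (559/4103) -> (4103/559): both odd, 559 mod 4 = 3, 4103 mod 4 = 3, so the flip contributes -1; sign now -1
(4103/559): 4103 mod 559 = 190, so (4103/559) = (190/559)
factor out 2^1: 190 = 2^1·95; with 559 mod 8 = 7, (2/559) = +1; sign now -1; continue with (95/559)
flip (95/559) -> (559/95): both odd, 95 mod 4 = 3, 559 mod 4 = 3, so the flip contributes -1; sign now +1
(559/95): 559 mod 95 = 84, so (559/95) = (84/95)
factor out 2^2: 84 = 2^2·21; with 95 mod 8 = 7, (2/95) = +1; sign now +1; continue with (21/95)
flip (21/95) -> (95/21): both odd, 21 mod 4 = 1, 95 mod 4 = 3, so the flip contributes +1; sign now +1
(95/21): 95 mod 21 = 11, so (95/21) = (11/21)
flip (11/21) -> (21/11): both odd, 11 mod 4 = 3, 21 mod 4 = 1, so the flip contributes +1; sign now +1
(21/11): 21 mod 11 = 10, so (21/11) = (10/11)
factor out 2^1: 10 = 2^1·5; with 11 mod 8 = 3, (2/11) = -1; sign now -1; continue with (5/11)
flip (5/11) -> (11/5): both odd, 5 mod 4 = 1, 11 mod 4 = 3, so the flip contributes +1; sign now -1
(11/5): 11 mod 5 = 1, so (11/5) = (1/5)
reached (1/5) = 1, so the symbol is -1

-1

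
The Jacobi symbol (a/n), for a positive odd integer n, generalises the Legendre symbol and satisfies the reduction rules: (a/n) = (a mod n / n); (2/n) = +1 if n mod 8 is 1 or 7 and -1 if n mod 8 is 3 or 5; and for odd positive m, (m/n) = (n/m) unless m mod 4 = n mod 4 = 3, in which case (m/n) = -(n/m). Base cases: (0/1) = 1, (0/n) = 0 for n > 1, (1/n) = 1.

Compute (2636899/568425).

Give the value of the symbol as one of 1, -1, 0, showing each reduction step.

(2636899/568425) = (363199/568425)   [reduce mod 568425]
reciprocity: (363199/568425) = +1·(568425/363199) since 363199 mod 4 = 3, 568425 mod 4 = 1; sign now +1
(568425/363199) = (205226/363199)   [reduce mod 363199]
205226 = 2^1·102613; (2/363199) = +1 since 363199 mod 8 = 7, so (205226/363199) = (+1)^1·(102613/363199); sign now +1
reciprocity: (102613/363199) = +1·(363199/102613) since 102613 mod 4 = 1, 363199 mod 4 = 3; sign now +1
(363199/102613) = (55360/102613)   [reduce mod 102613]
55360 = 2^6·865; (2/102613) = -1 since 102613 mod 8 = 5, so (55360/102613) = (-1)^6·(865/102613); sign now +1
reciprocity: (865/102613) = +1·(102613/865) since 865 mod 4 = 1, 102613 mod 4 = 1; sign now +1
(102613/865) = (543/865)   [reduce mod 865]
reciprocity: (543/865) = +1·(865/543) since 543 mod 4 = 3, 865 mod 4 = 1; sign now +1
(865/543) = (322/543)   [reduce mod 543]
322 = 2^1·161; (2/543) = +1 since 543 mod 8 = 7, so (322/543) = (+1)^1·(161/543); sign now +1
reciprocity: (161/543) = +1·(543/161) since 161 mod 4 = 1, 543 mod 4 = 3; sign now +1
(543/161) = (60/161)   [reduce mod 161]
60 = 2^2·15; (2/161) = +1 since 161 mod 8 = 1, so (60/161) = (+1)^2·(15/161); sign now +1
reciprocity: (15/161) = +1·(161/15) since 15 mod 4 = 3, 161 mod 4 = 1; sign now +1
(161/15) = (11/15)   [reduce mod 15]
reciprocity: (11/15) = -1·(15/11) since 11 mod 4 = 3, 15 mod 4 = 3; sign now -1
(15/11) = (4/11)   [reduce mod 11]
4 = 2^2·1; (2/11) = -1 since 11 mod 8 = 3, so (4/11) = (-1)^2·(1/11); sign now -1
(1/11) = 1; final value = sign = -1

-1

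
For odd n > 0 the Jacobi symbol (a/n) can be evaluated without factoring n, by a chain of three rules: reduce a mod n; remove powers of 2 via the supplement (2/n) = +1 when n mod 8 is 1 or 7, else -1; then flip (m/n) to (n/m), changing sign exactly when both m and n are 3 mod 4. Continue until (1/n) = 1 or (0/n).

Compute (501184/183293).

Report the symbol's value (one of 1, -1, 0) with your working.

(501184/183293) = (134598/183293)   [reduce mod 183293]
134598 = 2^1·67299; (2/183293) = -1 since 183293 mod 8 = 5, so (134598/183293) = (-1)^1·(67299/183293); sign now -1
reciprocity: (67299/183293) = +1·(183293/67299) since 67299 mod 4 = 3, 183293 mod 4 = 1; sign now -1
(183293/67299) = (48695/67299)   [reduce mod 67299]
reciprocity: (48695/67299) = -1·(67299/48695) since 48695 mod 4 = 3, 67299 mod 4 = 3; sign now +1
(67299/48695) = (18604/48695)   [reduce mod 48695]
18604 = 2^2·4651; (2/48695) = +1 since 48695 mod 8 = 7, so (18604/48695) = (+1)^2·(4651/48695); sign now +1
reciprocity: (4651/48695) = -1·(48695/4651) since 4651 mod 4 = 3, 48695 mod 4 = 3; sign now -1
(48695/4651) = (2185/4651)   [reduce mod 4651]
reciprocity: (2185/4651) = +1·(4651/2185) since 2185 mod 4 = 1, 4651 mod 4 = 3; sign now -1
(4651/2185) = (281/2185)   [reduce mod 2185]
reciprocity: (281/2185) = +1·(2185/281) since 281 mod 4 = 1, 2185 mod 4 = 1; sign now -1
(2185/281) = (218/281)   [reduce mod 281]
218 = 2^1·109; (2/281) = +1 since 281 mod 8 = 1, so (218/281) = (+1)^1·(109/281); sign now -1
reciprocity: (109/281) = +1·(281/109) since 109 mod 4 = 1, 281 mod 4 = 1; sign now -1
(281/109) = (63/109)   [reduce mod 109]
reciprocity: (63/109) = +1·(109/63) since 63 mod 4 = 3, 109 mod 4 = 1; sign now -1
(109/63) = (46/63)   [reduce mod 63]
46 = 2^1·23; (2/63) = +1 since 63 mod 8 = 7, so (46/63) = (+1)^1·(23/63); sign now -1
reciprocity: (23/63) = -1·(63/23) since 23 mod 4 = 3, 63 mod 4 = 3; sign now +1
(63/23) = (17/23)   [reduce mod 23]
reciprocity: (17/23) = +1·(23/17) since 17 mod 4 = 1, 23 mod 4 = 3; sign now +1
(23/17) = (6/17)   [reduce mod 17]
6 = 2^1·3; (2/17) = +1 since 17 mod 8 = 1, so (6/17) = (+1)^1·(3/17); sign now +1
reciprocity: (3/17) = +1·(17/3) since 3 mod 4 = 3, 17 mod 4 = 1; sign now +1
(17/3) = (2/3)   [reduce mod 3]
2 = 2^1·1; (2/3) = -1 since 3 mod 8 = 3, so (2/3) = (-1)^1·(1/3); sign now -1
(1/3) = 1; final value = sign = -1

-1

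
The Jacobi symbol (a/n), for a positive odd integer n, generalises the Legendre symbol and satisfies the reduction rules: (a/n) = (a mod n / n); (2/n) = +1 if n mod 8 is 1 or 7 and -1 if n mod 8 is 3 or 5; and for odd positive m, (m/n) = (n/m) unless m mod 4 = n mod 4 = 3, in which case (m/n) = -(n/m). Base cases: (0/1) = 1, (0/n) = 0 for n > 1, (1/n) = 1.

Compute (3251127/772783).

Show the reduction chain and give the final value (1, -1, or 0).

(3251127/772783): 3251127 mod 772783 = 159995, so (3251127/772783) = (159995/772783)
flip (159995/772783) -> (772783/159995): both odd, 159995 mod 4 = 3, 772783 mod 4 = 3, so the flip contributes -1; sign now -1
(772783/159995): 772783 mod 159995 = 132803, so (772783/159995) = (132803/159995)
flip (132803/159995) -> (159995/132803): both odd, 132803 mod 4 = 3, 159995 mod 4 = 3, so the flip contributes -1; sign now +1
(159995/132803): 159995 mod 132803 = 27192, so (159995/132803) = (27192/132803)
factor out 2^3: 27192 = 2^3·3399; with 132803 mod 8 = 3, (2/132803) = -1; sign now -1; continue with (3399/132803)
flip (3399/132803) -> (132803/3399): both odd, 3399 mod 4 = 3, 132803 mod 4 = 3, so the flip contributes -1; sign now +1
(132803/3399): 132803 mod 3399 = 242, so (132803/3399) = (242/3399)
factor out 2^1: 242 = 2^1·121; with 3399 mod 8 = 7, (2/3399) = +1; sign now +1; continue with (121/3399)
flip (121/3399) -> (3399/121): both odd, 121 mod 4 = 1, 3399 mod 4 = 3, so the flip contributes +1; sign now +1
(3399/121): 3399 mod 121 = 11, so (3399/121) = (11/121)
flip (11/121) -> (121/11): both odd, 11 mod 4 = 3, 121 mod 4 = 1, so the flip contributes +1; sign now +1
(121/11): 121 mod 11 = 0, so (121/11) = (0/11)
reached (0/11); gcd(a, n) > 1, so (0/11) = 0 and the symbol is 0

0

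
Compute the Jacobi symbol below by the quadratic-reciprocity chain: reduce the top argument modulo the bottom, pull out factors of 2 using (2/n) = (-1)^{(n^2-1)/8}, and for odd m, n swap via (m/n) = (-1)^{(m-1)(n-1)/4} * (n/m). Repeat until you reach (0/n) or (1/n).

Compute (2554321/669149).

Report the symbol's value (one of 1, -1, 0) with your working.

1

(2554321/669149) = (546874/669149)   [reduce mod 669149]
546874 = 2^1·273437; (2/669149) = -1 since 669149 mod 8 = 5, so (546874/669149) = (-1)^1·(273437/669149); sign now -1
reciprocity: (273437/669149) = +1·(669149/273437) since 273437 mod 4 = 1, 669149 mod 4 = 1; sign now -1
(669149/273437) = (122275/273437)   [reduce mod 273437]
reciprocity: (122275/273437) = +1·(273437/122275) since 122275 mod 4 = 3, 273437 mod 4 = 1; sign now -1
(273437/122275) = (28887/122275)   [reduce mod 122275]
reciprocity: (28887/122275) = -1·(122275/28887) since 28887 mod 4 = 3, 122275 mod 4 = 3; sign now +1
(122275/28887) = (6727/28887)   [reduce mod 28887]
reciprocity: (6727/28887) = -1·(28887/6727) since 6727 mod 4 = 3, 28887 mod 4 = 3; sign now -1
(28887/6727) = (1979/6727)   [reduce mod 6727]
reciprocity: (1979/6727) = -1·(6727/1979) since 1979 mod 4 = 3, 6727 mod 4 = 3; sign now +1
(6727/1979) = (790/1979)   [reduce mod 1979]
790 = 2^1·395; (2/1979) = -1 since 1979 mod 8 = 3, so (790/1979) = (-1)^1·(395/1979); sign now -1
reciprocity: (395/1979) = -1·(1979/395) since 395 mod 4 = 3, 1979 mod 4 = 3; sign now +1
(1979/395) = (4/395)   [reduce mod 395]
4 = 2^2·1; (2/395) = -1 since 395 mod 8 = 3, so (4/395) = (-1)^2·(1/395); sign now +1
(1/395) = 1; final value = sign = +1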